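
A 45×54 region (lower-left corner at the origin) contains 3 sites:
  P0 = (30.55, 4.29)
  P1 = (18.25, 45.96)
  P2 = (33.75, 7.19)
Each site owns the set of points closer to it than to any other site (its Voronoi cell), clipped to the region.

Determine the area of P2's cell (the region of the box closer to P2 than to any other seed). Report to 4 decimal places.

Area of P2's cell: 571.6374

1. box [0,45]×[0,54]: [(0, 0) (45, 0) (45, 54) (0, 54)]
2. ⊥bis P2·P0 via (32.15,5.74): [(0, 41.2159) (37.3519, 0) (45, 0) (45, 54) (0, 54)]  |A|=1660.2551
3. ⊥bis P2·P1 via (26,26.575): [(16.6543, 22.8387) (37.3519, 0) (45, 0) (45, 34.1711)]  |A|=571.6374
4. canonical 4-gon: [(16.6543, 22.8387) (37.3519, 0) (45, 0) (45, 34.1711)]
5. shoelace: 571.6374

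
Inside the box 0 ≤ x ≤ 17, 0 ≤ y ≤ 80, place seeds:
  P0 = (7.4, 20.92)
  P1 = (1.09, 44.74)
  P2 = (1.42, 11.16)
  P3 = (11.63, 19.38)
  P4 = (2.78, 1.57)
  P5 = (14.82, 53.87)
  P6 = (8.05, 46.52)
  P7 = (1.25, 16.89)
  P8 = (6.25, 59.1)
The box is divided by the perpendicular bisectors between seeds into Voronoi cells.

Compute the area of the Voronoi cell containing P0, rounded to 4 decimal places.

Area of P0's cell: 162.7060

1. box [0,17]×[0,80]: [(0, 0) (17, 0) (17, 80) (0, 80)]
2. ⊥bis P0·P1 via (4.245,32.83): [(0, 31.7055) (0, 0) (17, 0) (17, 36.2088)]  |A|=577.2718
3. ⊥bis P0·P2 via (4.41,16.04): [(0, 31.7055) (0, 18.742) (17, 8.326) (17, 36.2088)]  |A|=347.1932
4. ⊥bis P0·P3 via (9.515,20.15): [(15.1866, 35.7285) (0, 31.7055) (0, 18.742) (7.3605, 14.2322)]  |A|=195.1944
5. ⊥bis P0·P4 via (5.09,11.245): [(15.1866, 35.7285) (0, 31.7055) (0, 18.742) (7.3605, 14.2322)]  |A|=195.1944
6. ⊥bis P0·P5 via (11.11,37.395): [(15.1866, 35.7285) (0, 31.7055) (0, 18.742) (7.3605, 14.2322)]  |A|=195.1944
7. ⊥bis P0·P6 via (7.725,33.72): [(14.3937, 33.5507) (7.6152, 33.7228) (0, 31.7055) (0, 18.742) (7.3605, 14.2322)]  |A|=187.7451
8. ⊥bis P0·P7 via (4.325,18.905): [(7.37, 14.2582) (14.3937, 33.5507) (7.6152, 33.7228) (0, 31.7055) (0, 25.5052)]  |A|=162.706
9. ⊥bis P0·P8 via (6.825,40.01): [(7.37, 14.2582) (14.3937, 33.5507) (7.6152, 33.7228) (0, 31.7055) (0, 25.5052)]  |A|=162.706
10. canonical 5-gon: [(7.37, 14.2582) (14.3937, 33.5507) (7.6152, 33.7228) (0, 31.7055) (0, 25.5052)]
11. shoelace: 162.706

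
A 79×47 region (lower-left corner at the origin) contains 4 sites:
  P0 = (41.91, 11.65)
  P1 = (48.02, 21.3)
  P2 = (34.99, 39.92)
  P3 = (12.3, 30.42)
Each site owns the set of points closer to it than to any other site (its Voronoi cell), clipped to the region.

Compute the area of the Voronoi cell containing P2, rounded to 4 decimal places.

Area of P2's cell: 575.4186

1. box [0,79]×[0,47]: [(0, 0) (79, 0) (79, 47) (0, 47)]
2. ⊥bis P2·P0 via (38.45,25.785): [(0, 16.3731) (79, 35.7109) (79, 47) (0, 47)]  |A|=1655.6803
3. ⊥bis P2·P1 via (41.505,30.61): [(0, 16.3731) (32.5442, 24.3394) (64.9265, 47) (0, 47)]  |A|=1234.0013
4. ⊥bis P2·P3 via (23.645,35.17): [(28.5854, 23.3703) (32.5442, 24.3394) (64.9265, 47) (18.6919, 47)]  |A|=575.4186
5. canonical 4-gon: [(28.5854, 23.3703) (32.5442, 24.3394) (64.9265, 47) (18.6919, 47)]
6. shoelace: 575.4186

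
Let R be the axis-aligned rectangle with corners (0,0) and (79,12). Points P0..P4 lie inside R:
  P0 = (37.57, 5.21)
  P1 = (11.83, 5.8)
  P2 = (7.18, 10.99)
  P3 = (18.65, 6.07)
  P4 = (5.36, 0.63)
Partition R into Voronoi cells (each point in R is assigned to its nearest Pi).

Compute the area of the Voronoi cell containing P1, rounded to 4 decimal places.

Area of P1's cell: 69.1110

1. box [0,79]×[0,12]: [(0, 0) (79, 0) (79, 12) (0, 12)]
2. ⊥bis P1·P0 via (24.7,5.505): [(0, 0) (24.5738, 0) (24.8489, 12) (0, 12)]  |A|=296.5362
3. ⊥bis P1·P2 via (9.505,8.395): [(0.1351, 0) (24.5738, 0) (24.8489, 12) (13.5286, 12)]  |A|=214.5537
4. ⊥bis P1·P3 via (15.24,5.935): [(0.1351, 0) (15.475, 0) (14.9999, 12) (13.5286, 12)]  |A|=100.8667
5. ⊥bis P1·P4 via (8.595,3.215): [(6.5625, 5.7586) (11.164, 0) (15.475, 0) (14.9999, 12) (13.5286, 12)]  |A|=69.111
6. canonical 5-gon: [(6.5625, 5.7586) (11.164, 0) (15.475, 0) (14.9999, 12) (13.5286, 12)]
7. shoelace: 69.111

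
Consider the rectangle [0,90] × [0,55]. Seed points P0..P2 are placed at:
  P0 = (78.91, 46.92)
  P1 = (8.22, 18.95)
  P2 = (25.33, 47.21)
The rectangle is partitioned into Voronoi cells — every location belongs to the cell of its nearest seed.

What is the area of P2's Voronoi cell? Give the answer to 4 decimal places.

1. box [0,90]×[0,55]: [(0, 0) (90, 0) (90, 55) (0, 55)]
2. ⊥bis P2·P0 via (52.12,47.065): [(0, 0) (51.8653, 0) (52.1629, 55) (0, 55)]  |A|=2860.7758
3. ⊥bis P2·P1 via (16.775,33.08): [(0, 43.2364) (51.9291, 11.796) (52.1629, 55) (0, 55)]  |A|=1432.2611
4. canonical 4-gon: [(0, 43.2364) (51.9291, 11.796) (52.1629, 55) (0, 55)]
5. shoelace: 1432.2611

Area of P2's cell: 1432.2611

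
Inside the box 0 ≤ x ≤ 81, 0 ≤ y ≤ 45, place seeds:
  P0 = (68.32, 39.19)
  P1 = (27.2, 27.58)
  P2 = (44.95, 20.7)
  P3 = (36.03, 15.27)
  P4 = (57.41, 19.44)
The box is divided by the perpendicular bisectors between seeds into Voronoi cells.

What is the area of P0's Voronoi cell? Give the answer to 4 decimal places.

1. box [0,81]×[0,45]: [(0, 0) (81, 0) (81, 45) (0, 45)]
2. ⊥bis P0·P1 via (47.76,33.385): [(57.1861, 0) (81, 0) (81, 45) (44.4806, 45)]  |A|=1357.5007
3. ⊥bis P0·P2 via (56.635,29.945): [(80.327, 0) (81, 0) (81, 45) (44.7237, 45)]  |A|=831.3582
4. ⊥bis P0·P3 via (52.175,27.23): [(80.327, 0) (81, 0) (81, 45) (44.7237, 45)]  |A|=831.3582
5. ⊥bis P0·P4 via (62.865,29.315): [(52.6836, 34.9392) (81, 19.2971) (81, 45) (44.7237, 45)]  |A|=546.3895
6. canonical 4-gon: [(52.6836, 34.9392) (81, 19.2971) (81, 45) (44.7237, 45)]
7. shoelace: 546.3895

Area of P0's cell: 546.3895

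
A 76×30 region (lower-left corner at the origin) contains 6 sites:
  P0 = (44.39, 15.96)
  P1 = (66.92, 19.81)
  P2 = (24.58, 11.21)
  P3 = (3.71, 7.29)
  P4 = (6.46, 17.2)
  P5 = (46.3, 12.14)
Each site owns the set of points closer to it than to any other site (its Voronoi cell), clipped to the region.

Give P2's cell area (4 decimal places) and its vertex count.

Area of P2's cell: 517.9621 (6 vertices)

1. box [0,76]×[0,30]: [(0, 0) (76, 0) (76, 30) (0, 30)]
2. ⊥bis P2·P0 via (34.485,13.585): [(0, 0) (37.7424, 0) (30.549, 30) (0, 30)]  |A|=1024.3714
3. ⊥bis P2·P1 via (45.75,15.51): [(0, 0) (37.7424, 0) (30.549, 30) (0, 30)]  |A|=1024.3714
4. ⊥bis P2·P3 via (14.145,9.25): [(15.8824, 0) (37.7424, 0) (30.549, 30) (10.2475, 30)]  |A|=632.422
5. ⊥bis P2·P4 via (15.52,14.205): [(14.0497, 9.7573) (15.8824, 0) (37.7424, 0) (30.549, 30) (20.7414, 30)]  |A|=526.2099
6. ⊥bis P2·P5 via (35.44,11.675): [(14.0497, 9.7573) (15.8824, 0) (35.9399, 0) (35.548, 9.1515) (30.549, 30) (20.7414, 30)]  |A|=517.9621
7. canonical 6-gon: [(14.0497, 9.7573) (15.8824, 0) (35.9399, 0) (35.548, 9.1515) (30.549, 30) (20.7414, 30)]
8. shoelace: 517.9621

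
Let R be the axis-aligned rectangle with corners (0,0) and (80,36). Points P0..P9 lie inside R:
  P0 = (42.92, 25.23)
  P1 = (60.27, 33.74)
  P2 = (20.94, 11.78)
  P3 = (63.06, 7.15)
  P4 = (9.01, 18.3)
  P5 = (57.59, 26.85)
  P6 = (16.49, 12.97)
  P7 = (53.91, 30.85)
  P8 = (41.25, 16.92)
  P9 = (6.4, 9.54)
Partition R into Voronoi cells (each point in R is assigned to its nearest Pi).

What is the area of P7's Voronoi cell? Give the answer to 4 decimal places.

Area of P7's cell: 93.6839

1. box [0,80]×[0,36]: [(0, 0) (80, 0) (80, 36) (0, 36)]
2. ⊥bis P7·P0 via (48.415,28.04): [(62.7539, 0) (80, 0) (80, 36) (44.3445, 36)]  |A|=952.229
3. ⊥bis P7·P1 via (57.09,32.295): [(62.7539, 0) (71.7649, 0) (55.4064, 36) (44.3445, 36)]  |A|=361.3136
4. ⊥bis P7·P2 via (37.425,21.315): [(62.7539, 0) (71.7649, 0) (55.4064, 36) (44.3445, 36)]  |A|=361.3136
5. ⊥bis P7·P3 via (58.485,19): [(53.9359, 17.2437) (62.4378, 20.5261) (55.4064, 36) (44.3445, 36)]  |A|=181.0593
6. ⊥bis P7·P4 via (31.46,24.575): [(53.9359, 17.2437) (62.4378, 20.5261) (55.4064, 36) (44.3445, 36)]  |A|=181.0593
7. ⊥bis P7·P5 via (55.75,28.85): [(50.4801, 24.0017) (57.7989, 30.735) (55.4064, 36) (44.3445, 36)]  |A|=93.6839
8. ⊥bis P7·P6 via (35.2,21.91): [(50.4801, 24.0017) (57.7989, 30.735) (55.4064, 36) (44.3445, 36)]  |A|=93.6839
9. ⊥bis P7·P8 via (47.58,23.885): [(50.4801, 24.0017) (57.7989, 30.735) (55.4064, 36) (44.3445, 36)]  |A|=93.6839
10. ⊥bis P7·P9 via (30.155,20.195): [(50.4801, 24.0017) (57.7989, 30.735) (55.4064, 36) (44.3445, 36)]  |A|=93.6839
11. canonical 4-gon: [(50.4801, 24.0017) (57.7989, 30.735) (55.4064, 36) (44.3445, 36)]
12. shoelace: 93.6839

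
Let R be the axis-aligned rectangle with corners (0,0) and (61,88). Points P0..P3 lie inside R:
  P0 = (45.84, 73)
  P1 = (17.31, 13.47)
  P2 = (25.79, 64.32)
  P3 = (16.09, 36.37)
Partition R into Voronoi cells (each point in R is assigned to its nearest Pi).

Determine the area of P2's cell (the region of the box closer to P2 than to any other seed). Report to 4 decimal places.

1. box [0,61]×[0,88]: [(0, 0) (61, 0) (61, 88) (0, 88)]
2. ⊥bis P2·P0 via (35.815,68.66): [(0, 0) (61, 0) (61, 10.485) (27.4424, 88) (0, 88)]  |A|=4067.3897
3. ⊥bis P2·P1 via (21.55,38.895): [(0, 42.4888) (50.8135, 34.0149) (27.4424, 88) (0, 88)]  |A|=1897.0317
4. ⊥bis P2·P3 via (20.94,50.345): [(0, 57.6122) (47.7758, 41.0317) (27.4424, 88) (0, 88)]  |A|=1370.3617
5. canonical 4-gon: [(0, 57.6122) (47.7758, 41.0317) (27.4424, 88) (0, 88)]
6. shoelace: 1370.3617

Area of P2's cell: 1370.3617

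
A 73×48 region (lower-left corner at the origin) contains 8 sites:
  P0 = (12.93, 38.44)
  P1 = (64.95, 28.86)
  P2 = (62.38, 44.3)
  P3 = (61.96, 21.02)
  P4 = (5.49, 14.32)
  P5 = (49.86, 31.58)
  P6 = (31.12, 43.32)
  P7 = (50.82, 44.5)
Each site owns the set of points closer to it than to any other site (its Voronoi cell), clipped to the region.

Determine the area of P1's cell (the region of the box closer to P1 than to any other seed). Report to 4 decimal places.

1. box [0,73]×[0,48]: [(0, 0) (73, 0) (73, 48) (0, 48)]
2. ⊥bis P1·P0 via (38.94,33.65): [(32.743, 0) (73, 0) (73, 48) (41.5827, 48)]  |A|=1720.1829
3. ⊥bis P1·P2 via (63.665,36.58): [(38.7148, 32.427) (32.743, 0) (73, 0) (73, 38.1338)]  |A|=1306.4202
4. ⊥bis P1·P3 via (63.455,24.94): [(42.2713, 33.019) (73, 21.2998) (73, 38.1338)]  |A|=258.6447
5. ⊥bis P1·P4 via (35.22,21.59): [(42.2713, 33.019) (73, 21.2998) (73, 38.1338)]  |A|=258.6447
6. ⊥bis P1·P5 via (57.405,30.22): [(58.3932, 35.7025) (56.9036, 27.4385) (73, 21.2998) (73, 38.1338)]  |A|=194.0277
7. ⊥bis P1·P6 via (48.035,36.09): [(58.3932, 35.7025) (56.9036, 27.4385) (73, 21.2998) (73, 38.1338)]  |A|=194.0277
8. ⊥bis P1·P7 via (57.885,36.68): [(58.3932, 35.7025) (56.9036, 27.4385) (73, 21.2998) (73, 38.1338)]  |A|=194.0277
9. canonical 4-gon: [(58.3932, 35.7025) (56.9036, 27.4385) (73, 21.2998) (73, 38.1338)]
10. shoelace: 194.0277

Area of P1's cell: 194.0277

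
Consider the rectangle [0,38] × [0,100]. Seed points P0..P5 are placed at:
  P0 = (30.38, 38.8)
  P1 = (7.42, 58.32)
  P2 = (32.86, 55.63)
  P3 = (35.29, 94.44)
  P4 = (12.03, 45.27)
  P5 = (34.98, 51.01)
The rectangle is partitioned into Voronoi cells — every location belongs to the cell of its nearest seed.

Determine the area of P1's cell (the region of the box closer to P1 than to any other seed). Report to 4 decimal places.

Area of P1's cell: 688.1596

1. box [0,38]×[0,100]: [(0, 0) (38, 0) (38, 100) (0, 100)]
2. ⊥bis P1·P0 via (18.9,48.56): [(0, 26.3293) (38, 71.026) (38, 100) (0, 100)]  |A|=1950.2503
3. ⊥bis P1·P2 via (20.14,56.975): [(0, 26.3293) (19.2999, 49.0304) (24.6894, 100) (0, 100)]  |A|=1340.1253
4. ⊥bis P1·P3 via (21.355,76.38): [(0, 92.8574) (0, 26.3293) (19.2999, 49.0304) (22.1287, 75.783)]  |A|=962.145
5. ⊥bis P1·P4 via (9.725,51.795): [(0, 92.8574) (0, 48.3596) (19.9751, 55.4159) (22.1287, 75.783)]  |A|=688.1596
6. ⊥bis P1·P5 via (21.2,54.665): [(0, 92.8574) (0, 48.3596) (19.9751, 55.4159) (22.1287, 75.783)]  |A|=688.1596
7. canonical 4-gon: [(0, 92.8574) (0, 48.3596) (19.9751, 55.4159) (22.1287, 75.783)]
8. shoelace: 688.1596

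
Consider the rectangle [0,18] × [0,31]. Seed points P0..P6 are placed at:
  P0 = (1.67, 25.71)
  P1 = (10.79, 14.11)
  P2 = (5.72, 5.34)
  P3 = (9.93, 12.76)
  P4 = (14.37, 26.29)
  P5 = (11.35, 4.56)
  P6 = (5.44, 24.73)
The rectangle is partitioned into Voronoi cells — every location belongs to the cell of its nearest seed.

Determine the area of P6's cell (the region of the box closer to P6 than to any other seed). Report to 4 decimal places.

1. box [0,18]×[0,31]: [(0, 0) (18, 0) (18, 31) (0, 31)]
2. ⊥bis P6·P0 via (3.555,25.22): [(0, 11.5441) (0, 0) (18, 0) (18, 31) (5.0575, 31)]  |A|=508.801
3. ⊥bis P6·P1 via (8.115,19.42): [(1.133, 15.9027) (18, 24.3997) (18, 31) (5.0575, 31)]  |A|=153.3618
4. ⊥bis P6·P2 via (5.58,15.035): [(1.133, 15.9027) (18, 24.3997) (18, 31) (5.0575, 31)]  |A|=153.3618
5. ⊥bis P6·P3 via (7.685,18.745): [(1.2438, 16.3289) (4.1223, 17.4086) (18, 24.3997) (18, 31) (5.0575, 31)]  |A|=152.8083
6. ⊥bis P6·P4 via (9.905,25.51): [(1.2438, 16.3289) (4.1223, 17.4086) (10.738, 20.7414) (8.9459, 31) (5.0575, 31)]  |A|=82.4018
7. ⊥bis P6·P5 via (8.395,14.645): [(1.2438, 16.3289) (4.1223, 17.4086) (10.738, 20.7414) (8.9459, 31) (5.0575, 31)]  |A|=82.4018
8. canonical 5-gon: [(1.2438, 16.3289) (4.1223, 17.4086) (10.738, 20.7414) (8.9459, 31) (5.0575, 31)]
9. shoelace: 82.4018

Area of P6's cell: 82.4018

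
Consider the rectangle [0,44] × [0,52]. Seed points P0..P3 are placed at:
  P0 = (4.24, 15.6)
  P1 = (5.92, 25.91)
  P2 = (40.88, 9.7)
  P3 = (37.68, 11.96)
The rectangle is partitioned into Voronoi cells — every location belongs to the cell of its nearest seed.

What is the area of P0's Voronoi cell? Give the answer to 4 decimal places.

1. box [0,44]×[0,52]: [(0, 0) (44, 0) (44, 52) (0, 52)]
2. ⊥bis P0·P1 via (5.08,20.755): [(0, 21.5828) (0, 0) (44, 0) (44, 14.413)]  |A|=791.908
3. ⊥bis P0·P2 via (22.56,12.65): [(23.3848, 17.7723) (0, 21.5828) (0, 0) (20.523, 0)]  |A|=434.7248
4. ⊥bis P0·P3 via (20.96,13.78): [(21.4293, 18.0909) (0, 21.5828) (0, 0) (19.46, 0)]  |A|=407.2762
5. canonical 4-gon: [(21.4293, 18.0909) (0, 21.5828) (0, 0) (19.46, 0)]
6. shoelace: 407.2762

Area of P0's cell: 407.2762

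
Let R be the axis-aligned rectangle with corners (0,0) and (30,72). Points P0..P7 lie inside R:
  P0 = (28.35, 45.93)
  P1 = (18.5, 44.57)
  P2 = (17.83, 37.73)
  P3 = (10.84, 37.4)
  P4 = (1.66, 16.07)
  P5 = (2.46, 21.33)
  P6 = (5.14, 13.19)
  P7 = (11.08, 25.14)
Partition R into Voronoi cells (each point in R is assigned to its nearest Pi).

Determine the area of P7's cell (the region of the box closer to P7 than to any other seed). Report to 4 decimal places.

Area of P7's cell: 348.1467

1. box [0,30]×[0,72]: [(0, 0) (30, 0) (30, 72) (0, 72)]
2. ⊥bis P7·P0 via (19.715,35.535): [(0, 51.912) (0, 0) (30, 0) (30, 26.9914)]  |A|=1183.5508
3. ⊥bis P7·P1 via (14.79,34.855): [(25.4208, 30.7953) (0, 40.5031) (0, 0) (30, 0) (30, 26.9914)]  |A|=1038.5386
4. ⊥bis P7·P2 via (14.455,31.435): [(0, 39.1849) (0, 0) (30, 0) (30, 23.1007)]  |A|=934.2841
5. ⊥bis P7·P3 via (10.96,31.27): [(14.6288, 31.3418) (0, 31.0554) (0, 0) (30, 0) (30, 23.1007)]  |A|=874.8221
6. ⊥bis P7·P4 via (6.37,20.605): [(14.6288, 31.3418) (0, 31.0554) (0, 27.2208) (26.2094, 0) (30, 0) (30, 23.1007)]  |A|=518.1012
7. ⊥bis P7·P5 via (6.77,23.235): [(14.6288, 31.3418) (3.285, 31.1198) (9.2583, 17.6052) (26.2094, 0) (30, 0) (30, 23.1007)]  |A|=477.9604
8. ⊥bis P7·P6 via (8.11,19.165): [(14.6288, 31.3418) (3.285, 31.1198) (8.6981, 18.8727) (30, 8.2841) (30, 23.1007)]  |A|=348.1467
9. canonical 5-gon: [(14.6288, 31.3418) (3.285, 31.1198) (8.6981, 18.8727) (30, 8.2841) (30, 23.1007)]
10. shoelace: 348.1467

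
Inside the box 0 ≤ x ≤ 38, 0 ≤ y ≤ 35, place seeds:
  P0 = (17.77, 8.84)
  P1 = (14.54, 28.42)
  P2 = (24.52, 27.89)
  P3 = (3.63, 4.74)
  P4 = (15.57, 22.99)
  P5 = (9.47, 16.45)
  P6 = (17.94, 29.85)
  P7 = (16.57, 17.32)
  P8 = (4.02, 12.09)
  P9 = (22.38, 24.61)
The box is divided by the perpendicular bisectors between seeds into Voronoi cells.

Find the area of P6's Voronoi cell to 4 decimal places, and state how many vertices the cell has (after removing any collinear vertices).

1. box [0,38]×[0,35]: [(0, 0) (38, 0) (38, 35) (0, 35)]
2. ⊥bis P6·P0 via (17.855,19.345): [(0, 19.4895) (38, 19.182) (38, 35) (0, 35)]  |A|=595.2421
3. ⊥bis P6·P1 via (16.24,29.135): [(20.3661, 19.3247) (38, 19.182) (38, 35) (13.7733, 35)]  |A|=329.3475
4. ⊥bis P6·P2 via (21.23,28.87): [(19.2074, 22.0797) (23.056, 35) (13.7733, 35)]  |A|=59.9676
5. ⊥bis P6·P3 via (10.785,17.295): [(19.2074, 22.0797) (23.056, 35) (13.7733, 35)]  |A|=59.9676
6. ⊥bis P6·P4 via (16.755,26.42): [(17.4885, 26.1666) (20.1508, 25.2468) (23.056, 35) (13.7733, 35)]  |A|=55.3178
7. ⊥bis P6·P5 via (13.705,23.15): [(17.4885, 26.1666) (20.1508, 25.2468) (23.056, 35) (13.7733, 35)]  |A|=55.3178
8. ⊥bis P6·P7 via (17.255,23.585): [(17.4885, 26.1666) (20.1508, 25.2468) (23.056, 35) (13.7733, 35)]  |A|=55.3178
9. ⊥bis P6·P8 via (10.98,20.97): [(17.4885, 26.1666) (20.1508, 25.2468) (23.056, 35) (13.7733, 35)]  |A|=55.3178
10. ⊥bis P6·P9 via (20.16,27.23): [(17.4885, 26.1666) (18.4947, 25.819) (20.9378, 27.8891) (23.056, 35) (13.7733, 35)]  |A|=52.9049
11. canonical 5-gon: [(17.4885, 26.1666) (18.4947, 25.819) (20.9378, 27.8891) (23.056, 35) (13.7733, 35)]
12. shoelace: 52.9049

Area of P6's cell: 52.9049 (5 vertices)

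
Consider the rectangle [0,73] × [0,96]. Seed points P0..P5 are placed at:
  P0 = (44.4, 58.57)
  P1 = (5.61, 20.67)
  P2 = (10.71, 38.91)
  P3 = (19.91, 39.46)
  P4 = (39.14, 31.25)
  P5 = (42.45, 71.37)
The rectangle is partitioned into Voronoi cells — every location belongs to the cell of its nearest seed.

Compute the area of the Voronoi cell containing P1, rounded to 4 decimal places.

Area of P1's cell: 742.0176

1. box [0,73]×[0,96]: [(0, 0) (73, 0) (73, 96) (0, 96)]
2. ⊥bis P1·P0 via (25.005,39.62): [(0, 65.2122) (0, 0) (63.716, 0)]  |A|=2077.5285
3. ⊥bis P1·P2 via (8.16,29.79): [(44.5512, 19.6148) (0, 32.0716) (0, 0) (63.716, 0)]  |A|=1339.3022
4. ⊥bis P1·P3 via (12.76,30.065): [(16.0028, 27.5971) (0, 32.0716) (0, 0) (52.265, 0)]  |A|=977.7985
5. ⊥bis P1·P4 via (22.375,25.96): [(23.709, 21.7323) (16.0028, 27.5971) (0, 32.0716) (0, 0) (30.5664, 0)]  |A|=742.0176
6. ⊥bis P1·P5 via (24.03,46.02): [(23.709, 21.7323) (16.0028, 27.5971) (0, 32.0716) (0, 0) (30.5664, 0)]  |A|=742.0176
7. canonical 5-gon: [(23.709, 21.7323) (16.0028, 27.5971) (0, 32.0716) (0, 0) (30.5664, 0)]
8. shoelace: 742.0176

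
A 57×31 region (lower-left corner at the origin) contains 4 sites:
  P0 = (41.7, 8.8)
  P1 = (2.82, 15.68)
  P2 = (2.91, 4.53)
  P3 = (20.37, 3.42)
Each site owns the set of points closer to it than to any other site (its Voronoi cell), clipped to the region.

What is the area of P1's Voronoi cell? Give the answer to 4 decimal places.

1. box [0,57]×[0,31]: [(0, 0) (57, 0) (57, 31) (0, 31)]
2. ⊥bis P1·P0 via (22.26,12.24): [(0, 0) (20.0941, 0) (25.5797, 31) (0, 31)]  |A|=707.943
3. ⊥bis P1·P2 via (2.865,10.105): [(0, 10.0819) (21.9094, 10.2587) (25.5797, 31) (0, 31)]  |A|=494.4294
4. ⊥bis P1·P3 via (11.595,9.55): [(0, 10.0819) (12.0344, 10.179) (25.2405, 29.0833) (25.5797, 31) (0, 31)]  |A|=401.6157
5. canonical 5-gon: [(0, 10.0819) (12.0344, 10.179) (25.2405, 29.0833) (25.5797, 31) (0, 31)]
6. shoelace: 401.6157

Area of P1's cell: 401.6157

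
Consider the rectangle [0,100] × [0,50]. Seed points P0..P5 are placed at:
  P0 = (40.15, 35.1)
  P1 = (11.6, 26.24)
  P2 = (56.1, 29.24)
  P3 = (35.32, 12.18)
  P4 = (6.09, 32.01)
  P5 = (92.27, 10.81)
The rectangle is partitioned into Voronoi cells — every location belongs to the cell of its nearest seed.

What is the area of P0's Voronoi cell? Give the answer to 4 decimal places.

Area of P0's cell: 669.4544

1. box [0,100]×[0,50]: [(0, 0) (100, 0) (100, 50) (0, 50)]
2. ⊥bis P0·P1 via (25.875,30.67): [(35.3929, 0) (100, 0) (100, 50) (19.8763, 50)]  |A|=3618.2707
3. ⊥bis P0·P2 via (48.125,32.17): [(35.3929, 0) (36.3058, 0) (54.6757, 50) (19.8763, 50)]  |A|=892.8084
4. ⊥bis P0·P3 via (37.735,23.64): [(27.3794, 25.8223) (44.4697, 22.2208) (54.6757, 50) (19.8763, 50)]  |A|=676.4414
5. ⊥bis P0·P4 via (23.12,33.555): [(22.3518, 42.0231) (27.3794, 25.8223) (44.4697, 22.2208) (54.6757, 50) (21.6281, 50)]  |A|=669.4544
6. ⊥bis P0·P5 via (66.21,22.955): [(22.3518, 42.0231) (27.3794, 25.8223) (44.4697, 22.2208) (54.6757, 50) (21.6281, 50)]  |A|=669.4544
7. canonical 5-gon: [(22.3518, 42.0231) (27.3794, 25.8223) (44.4697, 22.2208) (54.6757, 50) (21.6281, 50)]
8. shoelace: 669.4544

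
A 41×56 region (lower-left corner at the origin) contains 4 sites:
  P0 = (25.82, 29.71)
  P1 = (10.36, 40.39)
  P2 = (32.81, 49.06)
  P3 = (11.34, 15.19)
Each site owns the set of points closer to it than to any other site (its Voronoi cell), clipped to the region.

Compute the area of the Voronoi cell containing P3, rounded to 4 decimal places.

Area of P3's cell: 752.5507

1. box [0,41]×[0,56]: [(0, 0) (41, 0) (41, 56) (0, 56)]
2. ⊥bis P3·P0 via (18.58,22.45): [(0, 40.9788) (0, 0) (41, 0) (41, 0.0918)]  |A|=841.9469
3. ⊥bis P3·P1 via (10.85,27.79): [(13.1361, 27.8789) (0, 27.3681) (0, 0) (41, 0) (41, 0.0918)]  |A|=752.5507
4. ⊥bis P3·P2 via (22.075,32.125): [(13.1361, 27.8789) (0, 27.3681) (0, 0) (41, 0) (41, 0.0918)]  |A|=752.5507
5. canonical 5-gon: [(13.1361, 27.8789) (0, 27.3681) (0, 0) (41, 0) (41, 0.0918)]
6. shoelace: 752.5507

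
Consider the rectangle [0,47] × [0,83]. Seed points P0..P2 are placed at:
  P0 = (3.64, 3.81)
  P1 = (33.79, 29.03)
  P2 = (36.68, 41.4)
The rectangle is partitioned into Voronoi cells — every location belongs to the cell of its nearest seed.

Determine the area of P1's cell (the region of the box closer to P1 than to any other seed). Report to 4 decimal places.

1. box [0,47]×[0,83]: [(0, 0) (47, 0) (47, 83) (0, 83)]
2. ⊥bis P1·P0 via (18.715,16.42): [(0, 38.7934) (32.4501, 0) (47, 0) (47, 83) (0, 83)]  |A|=3271.5756
3. ⊥bis P1·P2 via (35.235,35.215): [(0, 43.4469) (0, 38.7934) (32.4501, 0) (47, 0) (47, 32.4663)]  |A|=1154.538
4. canonical 5-gon: [(0, 43.4469) (0, 38.7934) (32.4501, 0) (47, 0) (47, 32.4663)]
5. shoelace: 1154.538

Area of P1's cell: 1154.5380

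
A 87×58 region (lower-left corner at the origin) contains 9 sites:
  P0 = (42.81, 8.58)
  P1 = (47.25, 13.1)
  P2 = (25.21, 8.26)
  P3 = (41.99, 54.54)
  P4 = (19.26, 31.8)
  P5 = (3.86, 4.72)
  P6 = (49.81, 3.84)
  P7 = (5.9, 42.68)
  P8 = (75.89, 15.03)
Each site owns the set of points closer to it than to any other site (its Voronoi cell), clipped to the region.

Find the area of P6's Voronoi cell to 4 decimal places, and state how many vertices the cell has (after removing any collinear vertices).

1. box [0,87]×[0,58]: [(0, 0) (87, 0) (87, 58) (0, 58)]
2. ⊥bis P6·P0 via (46.31,6.21): [(42.1049, 0) (87, 0) (87, 58) (81.3792, 58)]  |A|=1464.959
3. ⊥bis P6·P1 via (48.53,8.47): [(47.6815, 8.2354) (42.1049, 0) (87, 0) (87, 19.1053)]  |A|=560.4615
4. ⊥bis P6·P2 via (37.51,6.05): [(47.6815, 8.2354) (42.1049, 0) (87, 0) (87, 19.1053)]  |A|=560.4615
5. ⊥bis P6·P3 via (45.9,29.19): [(47.6815, 8.2354) (42.1049, 0) (87, 0) (87, 19.1053)]  |A|=560.4615
6. ⊥bis P6·P4 via (34.535,17.82): [(47.6815, 8.2354) (42.1049, 0) (87, 0) (87, 19.1053)]  |A|=560.4615
7. ⊥bis P6·P5 via (26.835,4.28): [(47.6815, 8.2354) (42.1049, 0) (87, 0) (87, 19.1053)]  |A|=560.4615
8. ⊥bis P6·P7 via (27.855,23.26): [(47.6815, 8.2354) (42.1049, 0) (87, 0) (87, 19.1053)]  |A|=560.4615
9. ⊥bis P6·P8 via (62.85,9.435): [(61.7016, 12.1114) (47.6815, 8.2354) (42.1049, 0) (66.8982, 0)]  |A|=197.0644
10. canonical 4-gon: [(61.7016, 12.1114) (47.6815, 8.2354) (42.1049, 0) (66.8982, 0)]
11. shoelace: 197.0644

Area of P6's cell: 197.0644 (4 vertices)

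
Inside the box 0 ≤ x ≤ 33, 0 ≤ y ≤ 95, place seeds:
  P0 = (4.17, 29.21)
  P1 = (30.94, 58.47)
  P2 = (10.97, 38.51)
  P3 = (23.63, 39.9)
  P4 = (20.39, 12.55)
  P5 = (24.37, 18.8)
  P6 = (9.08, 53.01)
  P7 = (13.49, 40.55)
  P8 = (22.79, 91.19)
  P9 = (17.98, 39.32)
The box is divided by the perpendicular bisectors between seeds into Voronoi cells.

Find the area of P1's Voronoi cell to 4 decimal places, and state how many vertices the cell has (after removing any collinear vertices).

1. box [0,33]×[0,95]: [(0, 0) (33, 0) (33, 95) (0, 95)]
2. ⊥bis P1·P0 via (17.555,43.84): [(0, 59.9011) (33, 29.7094) (33, 95) (0, 95)]  |A|=1656.4277
3. ⊥bis P1·P2 via (20.955,48.49): [(0, 69.4555) (33, 36.439) (33, 95) (0, 95)]  |A|=1387.7413
4. ⊥bis P1·P3 via (27.285,49.185): [(0, 69.4555) (15.7037, 53.7439) (33, 46.9353) (33, 95) (0, 95)]  |A|=1296.9674
5. ⊥bis P1·P4 via (25.665,35.51): [(0, 69.4555) (15.7037, 53.7439) (33, 46.9353) (33, 95) (0, 95)]  |A|=1296.9674
6. ⊥bis P1·P5 via (27.655,38.635): [(0, 69.4555) (15.7037, 53.7439) (33, 46.9353) (33, 95) (0, 95)]  |A|=1296.9674
7. ⊥bis P1·P6 via (20.01,55.74): [(21.0325, 51.6463) (33, 46.9353) (33, 95) (10.204, 95)]  |A|=781.7534
8. ⊥bis P1·P7 via (22.215,49.51): [(21.0325, 51.6463) (33, 46.9353) (33, 95) (10.204, 95)]  |A|=781.7534
9. ⊥bis P1·P8 via (26.865,74.83): [(15.9226, 72.1044) (21.0325, 51.6463) (33, 46.9353) (33, 76.3581)]  |A|=361.6125
10. ⊥bis P1·P9 via (24.46,48.895): [(15.9226, 72.1044) (21.0325, 51.6463) (33, 46.9353) (33, 76.3581)]  |A|=361.6125
11. canonical 4-gon: [(15.9226, 72.1044) (21.0325, 51.6463) (33, 46.9353) (33, 76.3581)]
12. shoelace: 361.6125

Area of P1's cell: 361.6125 (4 vertices)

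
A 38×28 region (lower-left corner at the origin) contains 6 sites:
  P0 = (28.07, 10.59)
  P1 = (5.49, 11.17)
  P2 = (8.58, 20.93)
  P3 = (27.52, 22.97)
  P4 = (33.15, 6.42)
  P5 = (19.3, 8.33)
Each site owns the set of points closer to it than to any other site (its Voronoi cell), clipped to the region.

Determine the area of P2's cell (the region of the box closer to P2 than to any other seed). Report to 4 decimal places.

1. box [0,38]×[0,28]: [(0, 0) (38, 0) (38, 28) (0, 28)]
2. ⊥bis P2·P0 via (18.325,15.76): [(0, 0) (9.9639, 0) (24.8187, 28) (0, 28)]  |A|=486.9556
3. ⊥bis P2·P1 via (7.035,16.05): [(0, 18.2773) (16.8331, 12.9479) (24.8187, 28) (0, 28)]  |A|=268.6181
4. ⊥bis P2·P3 via (18.05,21.95): [(0, 18.2773) (16.8331, 12.9479) (18.6506, 16.3737) (17.3984, 28) (0, 28)]  |A|=225.4829
5. ⊥bis P2·P4 via (20.865,13.675): [(0, 18.2773) (16.8331, 12.9479) (18.6506, 16.3737) (17.3984, 28) (0, 28)]  |A|=225.4829
6. ⊥bis P2·P5 via (13.94,14.63): [(0, 18.2773) (13.2837, 14.0717) (18.4272, 18.4477) (17.3984, 28) (0, 28)]  |A|=212.5595
7. canonical 5-gon: [(0, 18.2773) (13.2837, 14.0717) (18.4272, 18.4477) (17.3984, 28) (0, 28)]
8. shoelace: 212.5595

Area of P2's cell: 212.5595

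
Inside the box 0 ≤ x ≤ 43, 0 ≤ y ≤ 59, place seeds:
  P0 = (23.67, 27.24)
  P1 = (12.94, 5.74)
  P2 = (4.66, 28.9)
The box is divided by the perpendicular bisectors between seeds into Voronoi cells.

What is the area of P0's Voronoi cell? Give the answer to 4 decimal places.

1. box [0,43]×[0,59]: [(0, 0) (43, 0) (43, 59) (0, 59)]
2. ⊥bis P0·P1 via (18.305,16.49): [(0, 25.6255) (43, 4.1655) (43, 59) (0, 59)]  |A|=1896.4947
3. ⊥bis P0·P2 via (14.165,28.07): [(13.3689, 18.9534) (43, 4.1655) (43, 59) (16.8659, 59)]  |A|=1335.6938
4. canonical 4-gon: [(13.3689, 18.9534) (43, 4.1655) (43, 59) (16.8659, 59)]
5. shoelace: 1335.6938

Area of P0's cell: 1335.6938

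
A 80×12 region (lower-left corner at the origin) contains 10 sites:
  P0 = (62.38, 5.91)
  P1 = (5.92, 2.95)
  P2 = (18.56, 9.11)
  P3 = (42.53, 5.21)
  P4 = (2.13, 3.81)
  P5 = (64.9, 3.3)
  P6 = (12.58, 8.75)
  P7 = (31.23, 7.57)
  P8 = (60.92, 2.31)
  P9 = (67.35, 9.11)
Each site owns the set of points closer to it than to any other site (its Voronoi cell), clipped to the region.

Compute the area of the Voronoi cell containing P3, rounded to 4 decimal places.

1. box [0,80]×[0,12]: [(0, 0) (80, 0) (80, 12) (0, 12)]
2. ⊥bis P3·P0 via (52.455,5.56): [(0, 0) (52.6511, 0) (52.2279, 12) (0, 12)]  |A|=629.2738
3. ⊥bis P3·P1 via (24.225,4.08): [(24.4769, 0) (52.6511, 0) (52.2279, 12) (23.7361, 12)]  |A|=339.9961
4. ⊥bis P3·P2 via (30.545,7.16): [(29.38, 0) (52.6511, 0) (52.2279, 12) (31.3325, 12)]  |A|=264.9986
5. ⊥bis P3·P4 via (22.33,4.51): [(29.38, 0) (52.6511, 0) (52.2279, 12) (31.3325, 12)]  |A|=264.9986
6. ⊥bis P3·P5 via (53.715,4.255): [(29.38, 0) (52.6511, 0) (52.2279, 12) (31.3325, 12)]  |A|=264.9986
7. ⊥bis P3·P6 via (27.555,6.98): [(29.38, 0) (52.6511, 0) (52.2279, 12) (31.3325, 12)]  |A|=264.9986
8. ⊥bis P3·P7 via (36.88,6.39): [(35.5455, 0) (52.6511, 0) (52.2279, 12) (38.0516, 12)]  |A|=187.6912
9. ⊥bis P3·P8 via (51.725,3.76): [(35.5455, 0) (51.1321, 0) (52.3735, 7.8722) (52.2279, 12) (38.0516, 12)]  |A|=181.7123
10. ⊥bis P3·P9 via (54.94,7.16): [(35.5455, 0) (51.1321, 0) (52.3735, 7.8722) (52.2279, 12) (38.0516, 12)]  |A|=181.7123
11. canonical 5-gon: [(35.5455, 0) (51.1321, 0) (52.3735, 7.8722) (52.2279, 12) (38.0516, 12)]
12. shoelace: 181.7123

Area of P3's cell: 181.7123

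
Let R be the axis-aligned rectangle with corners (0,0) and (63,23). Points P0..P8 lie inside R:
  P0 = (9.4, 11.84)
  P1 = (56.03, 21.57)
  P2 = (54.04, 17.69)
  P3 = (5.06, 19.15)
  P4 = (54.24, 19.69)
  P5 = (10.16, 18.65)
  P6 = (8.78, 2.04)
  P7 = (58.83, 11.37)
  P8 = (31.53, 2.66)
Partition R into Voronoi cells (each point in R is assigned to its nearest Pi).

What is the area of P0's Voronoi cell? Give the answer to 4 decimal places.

Area of P0's cell: 160.6814

1. box [0,63]×[0,23]: [(0, 0) (63, 0) (63, 23) (0, 23)]
2. ⊥bis P0·P1 via (32.715,16.705): [(0, 0) (36.2007, 0) (31.4015, 23) (0, 23)]  |A|=777.4252
3. ⊥bis P0·P2 via (31.72,14.765): [(0, 0) (33.6549, 0) (30.6408, 23) (0, 23)]  |A|=739.4011
4. ⊥bis P0·P3 via (7.23,15.495): [(0, 11.2025) (0, 0) (33.6549, 0) (30.6408, 23) (19.8709, 23)]  |A|=622.1875
5. ⊥bis P0·P4 via (31.82,15.765): [(0, 11.2025) (0, 0) (33.6549, 0) (30.9011, 21.0139) (30.5534, 23) (19.8709, 23)]  |A|=622.1007
6. ⊥bis P0·P5 via (9.78,15.245): [(7.279, 15.5241) (0, 11.2025) (0, 0) (33.6549, 0) (31.9818, 12.7673)]  |A|=457.3902
7. ⊥bis P0·P6 via (9.09,6.94): [(7.279, 15.5241) (0, 11.2025) (0, 7.5151) (32.9432, 5.4309) (31.9818, 12.7673)]  |A|=242.2161
8. ⊥bis P0·P7 via (34.115,11.605): [(7.279, 15.5241) (0, 11.2025) (0, 7.5151) (32.9432, 5.4309) (31.9818, 12.7673)]  |A|=242.2161
9. ⊥bis P0·P8 via (20.465,7.25): [(23.162, 13.7516) (7.279, 15.5241) (0, 11.2025) (0, 7.5151) (20.0488, 6.2467)]  |A|=160.6814
10. canonical 5-gon: [(23.162, 13.7516) (7.279, 15.5241) (0, 11.2025) (0, 7.5151) (20.0488, 6.2467)]
11. shoelace: 160.6814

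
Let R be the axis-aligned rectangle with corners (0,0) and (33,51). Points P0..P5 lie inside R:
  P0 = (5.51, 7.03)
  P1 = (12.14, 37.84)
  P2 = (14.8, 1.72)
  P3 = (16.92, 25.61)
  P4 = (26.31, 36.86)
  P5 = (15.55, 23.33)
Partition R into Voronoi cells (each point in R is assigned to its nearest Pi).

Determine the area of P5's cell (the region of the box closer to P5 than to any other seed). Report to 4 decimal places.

Area of P5's cell: 298.1852

1. box [0,33]×[0,51]: [(0, 0) (33, 0) (33, 51) (0, 51)]
2. ⊥bis P5·P0 via (10.53,15.18): [(0, 21.666) (33, 1.3396) (33, 51) (0, 51)]  |A|=1303.4085
3. ⊥bis P5·P1 via (13.845,30.585): [(0, 27.3313) (0, 21.666) (33, 1.3396) (33, 35.0866)]  |A|=650.3039
4. ⊥bis P5·P2 via (15.175,12.525): [(0, 27.3313) (0, 21.666) (14.8204, 12.5373) (33, 11.9064) (33, 35.0866)]  |A|=554.2542
5. ⊥bis P5·P3 via (16.235,24.47): [(8.2475, 29.2695) (0, 27.3313) (0, 21.666) (14.8204, 12.5373) (33, 11.9064) (33, 14.3963)]  |A|=298.1852
6. ⊥bis P5·P4 via (20.93,30.095): [(8.2475, 29.2695) (0, 27.3313) (0, 21.666) (14.8204, 12.5373) (33, 11.9064) (33, 14.3963)]  |A|=298.1852
7. canonical 6-gon: [(8.2475, 29.2695) (0, 27.3313) (0, 21.666) (14.8204, 12.5373) (33, 11.9064) (33, 14.3963)]
8. shoelace: 298.1852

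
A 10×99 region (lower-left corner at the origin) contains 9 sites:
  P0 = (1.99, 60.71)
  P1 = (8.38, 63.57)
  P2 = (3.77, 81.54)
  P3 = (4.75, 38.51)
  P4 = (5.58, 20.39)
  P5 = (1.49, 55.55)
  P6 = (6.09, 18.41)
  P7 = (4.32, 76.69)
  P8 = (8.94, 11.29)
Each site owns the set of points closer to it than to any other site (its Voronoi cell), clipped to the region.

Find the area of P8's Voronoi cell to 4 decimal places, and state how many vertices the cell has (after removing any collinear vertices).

Area of P8's cell: 138.4329 (4 vertices)

1. box [0,10]×[0,99]: [(0, 0) (10, 0) (10, 99) (0, 99)]
2. ⊥bis P8·P0 via (5.465,36): [(0, 35.2314) (0, 0) (10, 0) (10, 36.6378)]  |A|=359.3461
3. ⊥bis P8·P1 via (8.66,37.43): [(0, 35.2314) (0, 0) (10, 0) (10, 36.6378)]  |A|=359.3461
4. ⊥bis P8·P2 via (6.355,46.415): [(0, 35.2314) (0, 0) (10, 0) (10, 36.6378)]  |A|=359.3461
5. ⊥bis P8·P3 via (6.845,24.9): [(0, 23.8463) (0, 0) (10, 0) (10, 25.3857)]  |A|=246.16
6. ⊥bis P8·P4 via (7.26,15.84): [(0, 13.1594) (0, 0) (10, 0) (10, 16.8517)]  |A|=150.0554
7. ⊥bis P8·P5 via (5.215,33.42): [(0, 13.1594) (0, 0) (10, 0) (10, 16.8517)]  |A|=150.0554
8. ⊥bis P8·P6 via (7.515,14.85): [(0, 11.8419) (0, 0) (10, 0) (10, 15.8447)]  |A|=138.4329
9. ⊥bis P8·P7 via (6.63,43.99): [(0, 11.8419) (0, 0) (10, 0) (10, 15.8447)]  |A|=138.4329
10. canonical 4-gon: [(0, 11.8419) (0, 0) (10, 0) (10, 15.8447)]
11. shoelace: 138.4329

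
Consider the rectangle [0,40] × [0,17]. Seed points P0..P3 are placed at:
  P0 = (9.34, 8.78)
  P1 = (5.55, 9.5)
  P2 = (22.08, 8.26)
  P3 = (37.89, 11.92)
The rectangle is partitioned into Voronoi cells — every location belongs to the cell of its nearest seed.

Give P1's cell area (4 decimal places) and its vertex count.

1. box [0,40]×[0,17]: [(0, 0) (40, 0) (40, 17) (0, 17)]
2. ⊥bis P1·P0 via (7.445,9.14): [(0, 0) (5.7086, 0) (8.9382, 17) (0, 17)]  |A|=124.4981
3. ⊥bis P1·P2 via (13.815,8.88): [(0, 0) (5.7086, 0) (8.9382, 17) (0, 17)]  |A|=124.4981
4. ⊥bis P1·P3 via (21.72,10.71): [(0, 0) (5.7086, 0) (8.9382, 17) (0, 17)]  |A|=124.4981
5. canonical 4-gon: [(0, 0) (5.7086, 0) (8.9382, 17) (0, 17)]
6. shoelace: 124.4981

Area of P1's cell: 124.4981 (4 vertices)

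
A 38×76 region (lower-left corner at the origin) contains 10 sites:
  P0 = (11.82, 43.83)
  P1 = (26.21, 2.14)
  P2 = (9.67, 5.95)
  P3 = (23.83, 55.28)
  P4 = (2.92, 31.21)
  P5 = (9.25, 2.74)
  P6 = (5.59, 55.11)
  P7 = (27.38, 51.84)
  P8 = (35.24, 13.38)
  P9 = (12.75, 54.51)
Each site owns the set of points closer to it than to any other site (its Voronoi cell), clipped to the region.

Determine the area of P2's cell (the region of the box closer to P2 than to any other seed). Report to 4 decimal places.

1. box [0,38]×[0,76]: [(0, 0) (38, 0) (38, 76) (0, 76)]
2. ⊥bis P2·P0 via (10.745,24.89): [(0, 25.4999) (0, 0) (38, 0) (38, 23.3431)]  |A|=928.0155
3. ⊥bis P2·P1 via (17.94,4.045): [(22.5868, 24.2179) (0, 25.4999) (0, 0) (17.0082, 0)]  |A|=493.9323
4. ⊥bis P2·P3 via (16.75,30.615): [(22.5868, 24.2179) (0, 25.4999) (0, 0) (17.0082, 0)]  |A|=493.9323
5. ⊥bis P2·P4 via (6.295,18.58): [(22.2716, 22.8493) (0, 16.8978) (0, 0) (17.0082, 0)]  |A|=382.4837
6. ⊥bis P2·P5 via (9.46,4.345): [(17.759, 3.2592) (22.2716, 22.8493) (0, 16.8978) (0, 5.5828)]  |A|=305.1955
7. ⊥bis P2·P6 via (7.63,30.53): [(17.759, 3.2592) (22.2716, 22.8493) (0, 16.8978) (0, 5.5828)]  |A|=305.1955
8. ⊥bis P2·P7 via (18.525,28.895): [(17.759, 3.2592) (22.2716, 22.8493) (0, 16.8978) (0, 5.5828)]  |A|=305.1955
9. ⊥bis P2·P8 via (22.455,9.665): [(17.759, 3.2592) (20.6586, 15.8471) (18.8868, 21.9448) (0, 16.8978) (0, 5.5828)]  |A|=294.0746
10. ⊥bis P2·P9 via (11.21,30.23): [(17.759, 3.2592) (20.6586, 15.8471) (18.8868, 21.9448) (0, 16.8978) (0, 5.5828)]  |A|=294.0746
11. canonical 5-gon: [(17.759, 3.2592) (20.6586, 15.8471) (18.8868, 21.9448) (0, 16.8978) (0, 5.5828)]
12. shoelace: 294.0746

Area of P2's cell: 294.0746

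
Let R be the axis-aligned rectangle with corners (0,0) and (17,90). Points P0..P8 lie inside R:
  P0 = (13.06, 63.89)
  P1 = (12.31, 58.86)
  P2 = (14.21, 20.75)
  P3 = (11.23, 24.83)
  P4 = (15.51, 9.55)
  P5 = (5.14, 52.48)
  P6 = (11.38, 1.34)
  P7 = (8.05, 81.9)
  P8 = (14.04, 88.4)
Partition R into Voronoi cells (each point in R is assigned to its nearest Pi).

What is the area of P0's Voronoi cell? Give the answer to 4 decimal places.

1. box [0,17]×[0,90]: [(0, 0) (17, 0) (17, 90) (0, 90)]
2. ⊥bis P0·P1 via (12.685,61.375): [(0, 63.2664) (17, 60.7316) (17, 90) (0, 90)]  |A|=476.0169
3. ⊥bis P0·P2 via (13.635,42.32): [(0, 63.2664) (17, 60.7316) (17, 90) (0, 90)]  |A|=476.0169
4. ⊥bis P0·P3 via (12.145,44.36): [(0, 63.2664) (17, 60.7316) (17, 90) (0, 90)]  |A|=476.0169
5. ⊥bis P0·P4 via (14.285,36.72): [(0, 63.2664) (17, 60.7316) (17, 90) (0, 90)]  |A|=476.0169
6. ⊥bis P0·P5 via (9.1,58.185): [(0, 64.5016) (2.2663, 62.9285) (17, 60.7316) (17, 90) (0, 90)]  |A|=474.6173
7. ⊥bis P0·P6 via (12.22,32.615): [(0, 64.5016) (2.2663, 62.9285) (17, 60.7316) (17, 90) (0, 90)]  |A|=474.6173
8. ⊥bis P0·P7 via (10.555,72.895): [(0, 69.9588) (0, 64.5016) (2.2663, 62.9285) (17, 60.7316) (17, 74.6879)]  |A|=174.1141
9. ⊥bis P0·P8 via (13.55,76.145): [(0, 69.9588) (0, 64.5016) (2.2663, 62.9285) (17, 60.7316) (17, 74.6879)]  |A|=174.1141
10. canonical 5-gon: [(0, 69.9588) (0, 64.5016) (2.2663, 62.9285) (17, 60.7316) (17, 74.6879)]
11. shoelace: 174.1141

Area of P0's cell: 174.1141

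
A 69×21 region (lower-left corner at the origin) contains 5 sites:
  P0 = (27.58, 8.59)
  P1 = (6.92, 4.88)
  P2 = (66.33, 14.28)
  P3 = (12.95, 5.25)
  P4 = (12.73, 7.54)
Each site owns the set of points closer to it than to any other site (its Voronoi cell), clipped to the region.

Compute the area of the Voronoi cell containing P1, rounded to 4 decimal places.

Area of P1's cell: 157.6790

1. box [0,69]×[0,21]: [(0, 0) (69, 0) (69, 21) (0, 21)]
2. ⊥bis P1·P0 via (17.25,6.735): [(0, 0) (18.4594, 0) (14.6884, 21) (0, 21)]  |A|=348.052
3. ⊥bis P1·P2 via (36.625,9.58): [(0, 0) (18.4594, 0) (14.6884, 21) (0, 21)]  |A|=348.052
4. ⊥bis P1·P3 via (9.935,5.065): [(0, 0) (10.2458, 0) (8.9572, 21) (0, 21)]  |A|=201.6317
5. ⊥bis P1·P4 via (9.825,6.21): [(0, 0) (10.2458, 0) (9.8709, 6.1098) (3.0537, 21) (0, 21)]  |A|=157.679
6. canonical 5-gon: [(0, 0) (10.2458, 0) (9.8709, 6.1098) (3.0537, 21) (0, 21)]
7. shoelace: 157.679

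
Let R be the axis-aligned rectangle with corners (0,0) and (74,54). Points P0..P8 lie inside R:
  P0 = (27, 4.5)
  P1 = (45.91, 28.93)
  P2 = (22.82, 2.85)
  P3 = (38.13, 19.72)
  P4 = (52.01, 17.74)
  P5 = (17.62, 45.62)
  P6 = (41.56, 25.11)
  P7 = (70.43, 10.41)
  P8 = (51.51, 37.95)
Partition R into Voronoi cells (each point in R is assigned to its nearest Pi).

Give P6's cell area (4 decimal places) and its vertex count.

1. box [0,74]×[0,54]: [(0, 0) (74, 0) (74, 54) (0, 54)]
2. ⊥bis P6·P0 via (34.28,14.805): [(0, 39.0222) (55.2368, 0) (74, 0) (74, 54) (0, 54)]  |A|=2918.2688
3. ⊥bis P6·P1 via (43.735,27.02): [(0, 39.0222) (55.2368, 0) (67.4629, 0) (20.0422, 54) (0, 54)]  |A|=1284.9072
4. ⊥bis P6·P2 via (32.19,13.98): [(0, 41.0798) (15.1943, 28.2882) (55.2368, 0) (67.4629, 0) (20.0422, 54) (0, 54)]  |A|=1269.2758
5. ⊥bis P6·P3 via (39.845,22.415): [(0, 47.7709) (57.8288, 10.9707) (20.0422, 54) (0, 54)]  |A|=611.3114
6. ⊥bis P6·P4 via (46.785,21.425): [(0, 47.7709) (45.1171, 19.06) (47.6149, 22.6018) (20.0422, 54) (0, 54)]  |A|=578.6977
7. ⊥bis P6·P5 via (29.59,35.365): [(26.0282, 31.2075) (45.1171, 19.06) (47.6149, 22.6018) (32.9563, 39.2942)]  |A|=166.0685
8. ⊥bis P6·P7 via (55.995,17.76): [(26.0282, 31.2075) (45.1171, 19.06) (47.6149, 22.6018) (32.9563, 39.2942)]  |A|=166.0685
9. ⊥bis P6·P8 via (46.535,31.53): [(26.0282, 31.2075) (45.1171, 19.06) (47.6149, 22.6018) (32.9563, 39.2942)]  |A|=166.0685
10. canonical 4-gon: [(26.0282, 31.2075) (45.1171, 19.06) (47.6149, 22.6018) (32.9563, 39.2942)]
11. shoelace: 166.0685

Area of P6's cell: 166.0685 (4 vertices)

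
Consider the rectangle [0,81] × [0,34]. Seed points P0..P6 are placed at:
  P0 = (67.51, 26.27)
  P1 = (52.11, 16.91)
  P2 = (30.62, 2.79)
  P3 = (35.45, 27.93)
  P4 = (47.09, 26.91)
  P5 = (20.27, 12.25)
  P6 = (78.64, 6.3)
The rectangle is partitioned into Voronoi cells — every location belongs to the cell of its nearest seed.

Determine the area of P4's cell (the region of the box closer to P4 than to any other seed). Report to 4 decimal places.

Area of P4's cell: 199.5952

1. box [0,81]×[0,34]: [(0, 0) (81, 0) (81, 34) (0, 34)]
2. ⊥bis P4·P0 via (57.3,26.59): [(0, 0) (56.4666, 0) (57.5322, 34) (0, 34)]  |A|=1937.9807
3. ⊥bis P4·P1 via (49.6,21.91): [(0, 0) (5.9546, 0) (57.2741, 25.7624) (57.5322, 34) (0, 34)]  |A|=1287.3255
4. ⊥bis P4·P2 via (38.855,14.85): [(37.4489, 15.8101) (57.2741, 25.7624) (57.5322, 34) (10.8102, 34)]  |A|=505.3051
5. ⊥bis P4·P3 via (41.27,27.42): [(40.3817, 17.2824) (57.2741, 25.7624) (57.5322, 34) (41.8466, 34)]  |A|=199.5952
6. ⊥bis P4·P5 via (33.68,19.58): [(40.3817, 17.2824) (57.2741, 25.7624) (57.5322, 34) (41.8466, 34)]  |A|=199.5952
7. ⊥bis P4·P6 via (62.865,16.605): [(40.3817, 17.2824) (57.2741, 25.7624) (57.5322, 34) (41.8466, 34)]  |A|=199.5952
8. canonical 4-gon: [(40.3817, 17.2824) (57.2741, 25.7624) (57.5322, 34) (41.8466, 34)]
9. shoelace: 199.5952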